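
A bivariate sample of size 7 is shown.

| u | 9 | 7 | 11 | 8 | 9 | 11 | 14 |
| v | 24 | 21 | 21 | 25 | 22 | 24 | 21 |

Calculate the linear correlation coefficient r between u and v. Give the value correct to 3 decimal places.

n = 7, Σu = 69, Σv = 158, Σu² = 713, Σv² = 3584, Σuv = 1550
nΣuv − ΣuΣv = 10850 − 10902 = -52
nΣu² − (Σu)² = 4991 − 4761 = 230; nΣv² − (Σv)² = 25088 − 24964 = 124
r = -52 / √(230 × 124) = -52 / 168.8787 ≈ -0.308

-0.308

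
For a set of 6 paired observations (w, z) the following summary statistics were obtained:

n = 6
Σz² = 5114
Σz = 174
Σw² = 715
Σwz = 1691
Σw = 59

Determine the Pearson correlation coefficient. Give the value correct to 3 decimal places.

r = (nΣwz − ΣwΣz) / √[(nΣw² − (Σw)²)(nΣz² − (Σz)²)]
Numerator: 6×1691 − 59×174 = -120
Denominator: √[(4290 − 3481)(30684 − 30276)] = √[809 × 408] = 574.5189
r = -120 / 574.5189 ≈ -0.209

-0.209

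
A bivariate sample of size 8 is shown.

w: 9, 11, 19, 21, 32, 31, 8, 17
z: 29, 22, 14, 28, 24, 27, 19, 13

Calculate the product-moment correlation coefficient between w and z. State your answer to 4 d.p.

0.1964

n = 8, Σw = 148, Σz = 176, Σw² = 3342, Σz² = 4140, Σwz = 3335
nΣwz − ΣwΣz = 26680 − 26048 = 632
nΣw² − (Σw)² = 26736 − 21904 = 4832; nΣz² − (Σz)² = 33120 − 30976 = 2144
r = 632 / √(4832 × 2144) = 632 / 3218.6656 ≈ 0.1964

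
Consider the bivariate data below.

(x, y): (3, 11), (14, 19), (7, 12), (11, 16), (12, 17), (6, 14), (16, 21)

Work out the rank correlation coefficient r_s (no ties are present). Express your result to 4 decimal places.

Rank x: 1, 6, 3, 4, 5, 2, 7
Rank y: 1, 6, 2, 4, 5, 3, 7
d = rank(x) − rank(y): 0, 0, 1, 0, 0, -1, 0; Σd² = 2
ρ = 1 − 6Σd² / [n(n²−1)] = 1 − 6×2 / (7×48) = 1 − 12/336 ≈ 0.9643

0.9643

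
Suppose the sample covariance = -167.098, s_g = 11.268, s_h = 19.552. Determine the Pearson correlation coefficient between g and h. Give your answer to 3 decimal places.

r = Cov(g,h) / (s_g · s_h) = -167.098 / (11.268 × 19.552)
  = -167.098 / 220.3119 ≈ -0.758

-0.758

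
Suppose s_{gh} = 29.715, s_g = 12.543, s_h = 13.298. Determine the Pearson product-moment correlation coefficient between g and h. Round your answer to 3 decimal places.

0.178

r = Cov(g,h) / (s_g · s_h) = 29.715 / (12.543 × 13.298)
  = 29.715 / 166.7968 ≈ 0.178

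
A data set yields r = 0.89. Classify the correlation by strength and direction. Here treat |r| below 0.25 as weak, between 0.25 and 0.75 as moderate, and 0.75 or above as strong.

strong positive

r = 0.89 > 0 so the relationship is positive.
|r| = 0.89, which falls in the strong range.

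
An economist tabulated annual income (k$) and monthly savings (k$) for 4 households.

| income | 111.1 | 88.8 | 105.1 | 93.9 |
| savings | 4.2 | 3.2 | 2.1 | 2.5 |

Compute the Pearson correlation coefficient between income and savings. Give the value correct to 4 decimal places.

0.3391

n = 4, Σx = 398.9, Σy = 12, Σx² = 40091.87, Σy² = 38.54, Σxy = 1206.24
nΣxy − ΣxΣy = 4824.96 − 4786.8 = 38.16
nΣx² − (Σx)² = 160367.48 − 159121.21 = 1246.27; nΣy² − (Σy)² = 154.16 − 144 = 10.16
r = 38.16 / √(1246.27 × 10.16) = 38.16 / 112.5260 ≈ 0.3391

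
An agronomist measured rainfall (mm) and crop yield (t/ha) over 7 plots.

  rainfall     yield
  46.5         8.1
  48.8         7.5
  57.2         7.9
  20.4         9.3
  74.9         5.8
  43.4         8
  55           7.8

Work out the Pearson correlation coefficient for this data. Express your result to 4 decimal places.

-0.9311

n = 7, Σx = 346.2, Σy = 54.4, Σx² = 18750.26, Σy² = 429.24, Σxy = 2594.87
nΣxy − ΣxΣy = 18164.09 − 18833.28 = -669.19
nΣx² − (Σx)² = 131251.82 − 119854.44 = 11397.38; nΣy² − (Σy)² = 3004.68 − 2959.36 = 45.32
r = -669.19 / √(11397.38 × 45.32) = -669.19 / 718.6997 ≈ -0.9311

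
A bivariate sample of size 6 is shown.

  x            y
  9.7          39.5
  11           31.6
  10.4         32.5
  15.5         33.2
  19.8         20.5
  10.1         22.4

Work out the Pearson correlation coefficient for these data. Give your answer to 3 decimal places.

-0.521

n = 6, Σx = 76.5, Σy = 179.7, Σx² = 1057.55, Σy² = 5639.31, Σxy = 2215.49
nΣxy − ΣxΣy = 13292.94 − 13747.05 = -454.11
nΣx² − (Σx)² = 6345.3 − 5852.25 = 493.05; nΣy² − (Σy)² = 33835.86 − 32292.09 = 1543.77
r = -454.11 / √(493.05 × 1543.77) = -454.11 / 872.4424 ≈ -0.521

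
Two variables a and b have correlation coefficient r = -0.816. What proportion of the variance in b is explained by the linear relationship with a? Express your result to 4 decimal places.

0.6659

r² = (-0.816)² = 0.6659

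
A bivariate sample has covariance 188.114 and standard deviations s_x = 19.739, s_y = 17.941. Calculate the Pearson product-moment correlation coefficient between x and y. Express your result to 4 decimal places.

r = Cov(x,y) / (s_x · s_y) = 188.114 / (19.739 × 17.941)
  = 188.114 / 354.1374 ≈ 0.5312

0.5312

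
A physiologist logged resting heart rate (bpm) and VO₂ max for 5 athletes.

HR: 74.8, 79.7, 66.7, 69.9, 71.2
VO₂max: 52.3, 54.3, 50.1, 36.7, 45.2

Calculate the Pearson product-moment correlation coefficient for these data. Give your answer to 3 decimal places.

n = 5, Σx = 362.3, Σy = 238.6, Σx² = 26351.47, Σy² = 11583.72, Σxy = 17364.99
nΣxy − ΣxΣy = 86824.95 − 86444.78 = 380.17
nΣx² − (Σx)² = 131757.35 − 131261.29 = 496.06; nΣy² − (Σy)² = 57918.6 − 56929.96 = 988.64
r = 380.17 / √(496.06 × 988.64) = 380.17 / 700.3033 ≈ 0.543

0.543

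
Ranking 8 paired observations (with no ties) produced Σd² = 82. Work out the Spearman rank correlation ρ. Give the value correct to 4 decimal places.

ρ = 1 − 6Σd² / [n(n²−1)] = 1 − 6×82 / (8×63)
  = 1 − 492/504 = 1 − 0.97619 ≈ 0.0238

0.0238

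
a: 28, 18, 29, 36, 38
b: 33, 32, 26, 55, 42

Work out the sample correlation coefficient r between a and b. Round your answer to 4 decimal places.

0.6394

n = 5, Σa = 149, Σb = 188, Σa² = 4689, Σb² = 7578, Σab = 5830
nΣab − ΣaΣb = 29150 − 28012 = 1138
nΣa² − (Σa)² = 23445 − 22201 = 1244; nΣb² − (Σb)² = 37890 − 35344 = 2546
r = 1138 / √(1244 × 2546) = 1138 / 1779.6696 ≈ 0.6394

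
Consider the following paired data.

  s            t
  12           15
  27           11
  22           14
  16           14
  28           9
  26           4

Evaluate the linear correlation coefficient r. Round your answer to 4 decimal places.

n = 6, Σs = 131, Σt = 67, Σs² = 3073, Σt² = 835, Σst = 1365
nΣst − ΣsΣt = 8190 − 8777 = -587
nΣs² − (Σs)² = 18438 − 17161 = 1277; nΣt² − (Σt)² = 5010 − 4489 = 521
r = -587 / √(1277 × 521) = -587 / 815.6697 ≈ -0.7197

-0.7197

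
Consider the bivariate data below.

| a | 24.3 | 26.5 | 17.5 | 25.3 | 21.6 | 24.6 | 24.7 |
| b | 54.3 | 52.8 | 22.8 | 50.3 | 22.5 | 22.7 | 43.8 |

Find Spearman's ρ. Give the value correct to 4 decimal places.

0.5000

Rank a: 3, 7, 1, 6, 2, 4, 5
Rank b: 7, 6, 3, 5, 1, 2, 4
d = rank(a) − rank(b): -4, 1, -2, 1, 1, 2, 1; Σd² = 28
ρ = 1 − 6Σd² / [n(n²−1)] = 1 − 6×28 / (7×48) = 1 − 168/336 ≈ 0.5000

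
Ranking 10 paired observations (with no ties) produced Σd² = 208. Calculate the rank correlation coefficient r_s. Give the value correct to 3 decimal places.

ρ = 1 − 6Σd² / [n(n²−1)] = 1 − 6×208 / (10×99)
  = 1 − 1248/990 = 1 − 1.2606 ≈ -0.261

-0.261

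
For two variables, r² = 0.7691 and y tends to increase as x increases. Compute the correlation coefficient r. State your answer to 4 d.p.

0.8770

|r| = √0.7691 = 0.8770
The association is positive, so r = 0.8770.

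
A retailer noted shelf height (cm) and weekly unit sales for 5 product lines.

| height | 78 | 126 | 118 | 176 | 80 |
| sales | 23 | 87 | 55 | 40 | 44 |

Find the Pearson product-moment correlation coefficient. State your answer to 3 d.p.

0.268

n = 5, Σx = 578, Σy = 249, Σx² = 73260, Σy² = 14659, Σxy = 29806
nΣxy − ΣxΣy = 149030 − 143922 = 5108
nΣx² − (Σx)² = 366300 − 334084 = 32216; nΣy² − (Σy)² = 73295 − 62001 = 11294
r = 5108 / √(32216 × 11294) = 5108 / 19074.7871 ≈ 0.268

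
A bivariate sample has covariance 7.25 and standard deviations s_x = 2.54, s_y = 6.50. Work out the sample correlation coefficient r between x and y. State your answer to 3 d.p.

0.439

r = Cov(x,y) / (s_x · s_y) = 7.25 / (2.54 × 6.50)
  = 7.25 / 16.5100 ≈ 0.439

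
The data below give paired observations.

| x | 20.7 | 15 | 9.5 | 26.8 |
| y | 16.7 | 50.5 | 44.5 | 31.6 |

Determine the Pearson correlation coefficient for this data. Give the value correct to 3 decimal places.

-0.618

n = 4, Σx = 72, Σy = 143.3, Σx² = 1461.98, Σy² = 5807.95, Σxy = 2372.82
nΣxy − ΣxΣy = 9491.28 − 10317.6 = -826.32
nΣx² − (Σx)² = 5847.92 − 5184 = 663.92; nΣy² − (Σy)² = 23231.8 − 20534.89 = 2696.91
r = -826.32 / √(663.92 × 2696.91) = -826.32 / 1338.1078 ≈ -0.618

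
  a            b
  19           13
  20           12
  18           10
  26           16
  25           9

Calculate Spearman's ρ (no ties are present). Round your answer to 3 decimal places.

Rank a: 2, 3, 1, 5, 4
Rank b: 4, 3, 2, 5, 1
d = rank(a) − rank(b): -2, 0, -1, 0, 3; Σd² = 14
ρ = 1 − 6Σd² / [n(n²−1)] = 1 − 6×14 / (5×24) = 1 − 84/120 ≈ 0.300

0.300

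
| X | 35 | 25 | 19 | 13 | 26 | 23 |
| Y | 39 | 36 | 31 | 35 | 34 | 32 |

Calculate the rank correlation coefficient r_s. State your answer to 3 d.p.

0.543

Rank X: 6, 4, 2, 1, 5, 3
Rank Y: 6, 5, 1, 4, 3, 2
d = rank(X) − rank(Y): 0, -1, 1, -3, 2, 1; Σd² = 16
ρ = 1 − 6Σd² / [n(n²−1)] = 1 − 6×16 / (6×35) = 1 − 96/210 ≈ 0.543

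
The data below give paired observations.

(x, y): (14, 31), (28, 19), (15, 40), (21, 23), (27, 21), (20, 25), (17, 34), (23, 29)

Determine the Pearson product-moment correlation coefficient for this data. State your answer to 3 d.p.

n = 8, Σx = 165, Σy = 222, Σx² = 3593, Σy² = 6514, Σxy = 4361
nΣxy − ΣxΣy = 34888 − 36630 = -1742
nΣx² − (Σx)² = 28744 − 27225 = 1519; nΣy² − (Σy)² = 52112 − 49284 = 2828
r = -1742 / √(1519 × 2828) = -1742 / 2072.6148 ≈ -0.840

-0.840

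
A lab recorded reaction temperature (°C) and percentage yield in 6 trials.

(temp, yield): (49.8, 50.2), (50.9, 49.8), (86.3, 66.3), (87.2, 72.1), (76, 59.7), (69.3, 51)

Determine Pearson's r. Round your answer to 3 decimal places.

0.903

n = 6, Σx = 419.5, Σy = 349.1, Σx² = 30700.87, Σy² = 20759.27, Σxy = 25115.09
nΣxy − ΣxΣy = 150690.54 − 146447.45 = 4243.09
nΣx² − (Σx)² = 184205.22 − 175980.25 = 8224.97; nΣy² − (Σy)² = 124555.62 − 121870.81 = 2684.81
r = 4243.09 / √(8224.97 × 2684.81) = 4243.09 / 4699.2001 ≈ 0.903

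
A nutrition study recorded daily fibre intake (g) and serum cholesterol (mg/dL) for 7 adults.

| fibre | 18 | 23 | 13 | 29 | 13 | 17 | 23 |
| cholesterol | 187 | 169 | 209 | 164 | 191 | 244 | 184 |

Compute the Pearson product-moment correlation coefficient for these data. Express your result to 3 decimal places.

-0.629

n = 7, Σx = 136, Σy = 1348, Σx² = 2850, Σy² = 263980, Σxy = 25589
nΣxy − ΣxΣy = 179123 − 183328 = -4205
nΣx² − (Σx)² = 19950 − 18496 = 1454; nΣy² − (Σy)² = 1847860 − 1817104 = 30756
r = -4205 / √(1454 × 30756) = -4205 / 6687.2434 ≈ -0.629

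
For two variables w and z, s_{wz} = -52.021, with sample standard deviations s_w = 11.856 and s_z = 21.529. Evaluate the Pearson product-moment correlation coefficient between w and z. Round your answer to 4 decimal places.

-0.2038

r = Cov(w,z) / (s_w · s_z) = -52.021 / (11.856 × 21.529)
  = -52.021 / 255.2478 ≈ -0.2038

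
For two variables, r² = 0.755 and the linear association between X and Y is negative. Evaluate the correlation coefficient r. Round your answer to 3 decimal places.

|r| = √0.755 = 0.869
The association is negative, so r = −0.869.

-0.869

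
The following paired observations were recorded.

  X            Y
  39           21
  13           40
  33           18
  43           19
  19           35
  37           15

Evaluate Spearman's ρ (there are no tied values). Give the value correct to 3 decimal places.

Rank X: 5, 1, 3, 6, 2, 4
Rank Y: 4, 6, 2, 3, 5, 1
d = rank(X) − rank(Y): 1, -5, 1, 3, -3, 3; Σd² = 54
ρ = 1 − 6Σd² / [n(n²−1)] = 1 − 6×54 / (6×35) = 1 − 324/210 ≈ -0.543

-0.543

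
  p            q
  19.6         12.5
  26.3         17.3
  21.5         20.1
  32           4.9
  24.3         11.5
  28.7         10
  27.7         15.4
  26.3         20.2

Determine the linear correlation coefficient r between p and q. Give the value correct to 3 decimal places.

-0.502

n = 8, Σp = 206.4, Σq = 111.9, Σp² = 5435.26, Σq² = 1761.01, Σpq = 2813.23
nΣpq − ΣpΣq = 22505.84 − 23096.16 = -590.32
nΣp² − (Σp)² = 43482.08 − 42600.96 = 881.12; nΣq² − (Σq)² = 14088.08 − 12521.61 = 1566.47
r = -590.32 / √(881.12 × 1566.47) = -590.32 / 1174.8396 ≈ -0.502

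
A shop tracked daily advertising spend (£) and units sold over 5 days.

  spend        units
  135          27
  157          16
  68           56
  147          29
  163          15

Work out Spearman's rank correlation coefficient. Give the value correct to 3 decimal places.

Rank spend: 2, 4, 1, 3, 5
Rank units: 3, 2, 5, 4, 1
d = rank(spend) − rank(units): -1, 2, -4, -1, 4; Σd² = 38
ρ = 1 − 6Σd² / [n(n²−1)] = 1 − 6×38 / (5×24) = 1 − 228/120 ≈ -0.900

-0.900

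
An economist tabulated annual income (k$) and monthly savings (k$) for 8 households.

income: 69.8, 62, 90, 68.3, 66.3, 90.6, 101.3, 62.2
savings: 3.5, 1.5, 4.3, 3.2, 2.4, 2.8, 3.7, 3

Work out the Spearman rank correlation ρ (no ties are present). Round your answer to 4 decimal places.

0.6667

Rank income: 5, 1, 6, 4, 3, 7, 8, 2
Rank savings: 6, 1, 8, 5, 2, 3, 7, 4
d = rank(income) − rank(savings): -1, 0, -2, -1, 1, 4, 1, -2; Σd² = 28
ρ = 1 − 6Σd² / [n(n²−1)] = 1 − 6×28 / (8×63) = 1 − 168/504 ≈ 0.6667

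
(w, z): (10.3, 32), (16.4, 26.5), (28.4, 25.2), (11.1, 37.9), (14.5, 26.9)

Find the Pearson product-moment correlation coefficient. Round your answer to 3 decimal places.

-0.692

n = 5, Σw = 80.7, Σz = 148.5, Σw² = 1515.07, Σz² = 4521.31, Σwz = 2290.62
nΣwz − ΣwΣz = 11453.1 − 11983.95 = -530.85
nΣw² − (Σw)² = 7575.35 − 6512.49 = 1062.86; nΣz² − (Σz)² = 22606.55 − 22052.25 = 554.3
r = -530.85 / √(1062.86 × 554.3) = -530.85 / 767.5567 ≈ -0.692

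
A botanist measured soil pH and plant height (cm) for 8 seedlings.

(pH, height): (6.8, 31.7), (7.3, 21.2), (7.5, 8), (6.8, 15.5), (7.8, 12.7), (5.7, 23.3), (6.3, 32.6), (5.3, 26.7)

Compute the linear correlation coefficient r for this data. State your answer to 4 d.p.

n = 8, Σx = 53.5, Σy = 171.7, Σx² = 363.13, Σy² = 4238.41, Σxy = 1114.48
nΣxy − ΣxΣy = 8915.84 − 9185.95 = -270.11
nΣx² − (Σx)² = 2905.04 − 2862.25 = 42.79; nΣy² − (Σy)² = 33907.28 − 29480.89 = 4426.39
r = -270.11 / √(42.79 × 4426.39) = -270.11 / 435.2071 ≈ -0.6206

-0.6206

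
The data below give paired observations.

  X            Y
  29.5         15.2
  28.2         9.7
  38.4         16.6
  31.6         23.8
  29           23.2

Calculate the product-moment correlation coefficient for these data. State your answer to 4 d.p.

0.1093

n = 5, ΣX = 156.7, ΣY = 88.5, ΣX² = 4979.61, ΣY² = 1705.37, ΣXY = 2784.26
nΣXY − ΣXΣY = 13921.3 − 13867.95 = 53.35
nΣX² − (ΣX)² = 24898.05 − 24554.89 = 343.16; nΣY² − (ΣY)² = 8526.85 − 7832.25 = 694.6
r = 53.35 / √(343.16 × 694.6) = 53.35 / 488.2202 ≈ 0.1093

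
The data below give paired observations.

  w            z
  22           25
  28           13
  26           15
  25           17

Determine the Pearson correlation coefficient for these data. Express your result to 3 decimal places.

n = 4, Σw = 101, Σz = 70, Σw² = 2569, Σz² = 1308, Σwz = 1729
nΣwz − ΣwΣz = 6916 − 7070 = -154
nΣw² − (Σw)² = 10276 − 10201 = 75; nΣz² − (Σz)² = 5232 − 4900 = 332
r = -154 / √(75 × 332) = -154 / 157.7973 ≈ -0.976

-0.976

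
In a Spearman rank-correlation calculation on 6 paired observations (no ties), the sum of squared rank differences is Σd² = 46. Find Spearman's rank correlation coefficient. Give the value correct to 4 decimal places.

ρ = 1 − 6Σd² / [n(n²−1)] = 1 − 6×46 / (6×35)
  = 1 − 276/210 = 1 − 1.31429 ≈ -0.3143

-0.3143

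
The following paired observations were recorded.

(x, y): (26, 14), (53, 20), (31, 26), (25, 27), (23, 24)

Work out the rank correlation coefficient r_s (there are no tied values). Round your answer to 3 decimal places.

-0.300

Rank x: 3, 5, 4, 2, 1
Rank y: 1, 2, 4, 5, 3
d = rank(x) − rank(y): 2, 3, 0, -3, -2; Σd² = 26
ρ = 1 − 6Σd² / [n(n²−1)] = 1 − 6×26 / (5×24) = 1 − 156/120 ≈ -0.300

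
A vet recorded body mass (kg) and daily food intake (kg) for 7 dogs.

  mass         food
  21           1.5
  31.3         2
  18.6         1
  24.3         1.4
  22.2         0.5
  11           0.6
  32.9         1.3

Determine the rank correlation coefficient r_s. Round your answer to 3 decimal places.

0.464

Rank mass: 3, 6, 2, 5, 4, 1, 7
Rank food: 6, 7, 3, 5, 1, 2, 4
d = rank(mass) − rank(food): -3, -1, -1, 0, 3, -1, 3; Σd² = 30
ρ = 1 − 6Σd² / [n(n²−1)] = 1 − 6×30 / (7×48) = 1 − 180/336 ≈ 0.464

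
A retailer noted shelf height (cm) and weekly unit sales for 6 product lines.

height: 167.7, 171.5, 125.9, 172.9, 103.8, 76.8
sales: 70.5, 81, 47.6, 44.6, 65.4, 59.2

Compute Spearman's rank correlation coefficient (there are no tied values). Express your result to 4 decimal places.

-0.0286

Rank height: 4, 5, 3, 6, 2, 1
Rank sales: 5, 6, 2, 1, 4, 3
d = rank(height) − rank(sales): -1, -1, 1, 5, -2, -2; Σd² = 36
ρ = 1 − 6Σd² / [n(n²−1)] = 1 − 6×36 / (6×35) = 1 − 216/210 ≈ -0.0286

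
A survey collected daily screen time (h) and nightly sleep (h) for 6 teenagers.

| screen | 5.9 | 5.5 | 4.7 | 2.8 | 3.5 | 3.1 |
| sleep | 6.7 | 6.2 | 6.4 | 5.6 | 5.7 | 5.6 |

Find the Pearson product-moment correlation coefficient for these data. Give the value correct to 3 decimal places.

n = 6, Σx = 25.5, Σy = 36.2, Σx² = 116.85, Σy² = 219.5, Σxy = 156.7
nΣxy − ΣxΣy = 940.2 − 923.1 = 17.1
nΣx² − (Σx)² = 701.1 − 650.25 = 50.85; nΣy² − (Σy)² = 1317 − 1310.44 = 6.56
r = 17.1 / √(50.85 × 6.56) = 17.1 / 18.2641 ≈ 0.936

0.936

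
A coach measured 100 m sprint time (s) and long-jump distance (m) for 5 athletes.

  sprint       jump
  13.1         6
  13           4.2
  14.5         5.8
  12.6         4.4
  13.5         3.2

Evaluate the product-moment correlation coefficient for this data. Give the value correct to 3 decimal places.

n = 5, Σx = 66.7, Σy = 23.6, Σx² = 891.87, Σy² = 116.88, Σxy = 315.94
nΣxy − ΣxΣy = 1579.7 − 1574.12 = 5.58
nΣx² − (Σx)² = 4459.35 − 4448.89 = 10.46; nΣy² − (Σy)² = 584.4 − 556.96 = 27.44
r = 5.58 / √(10.46 × 27.44) = 5.58 / 16.9417 ≈ 0.329

0.329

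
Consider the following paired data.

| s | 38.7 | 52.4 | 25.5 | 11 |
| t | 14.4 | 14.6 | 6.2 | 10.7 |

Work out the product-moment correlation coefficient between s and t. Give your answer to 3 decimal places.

0.637

n = 4, Σs = 127.6, Σt = 45.9, Σs² = 5014.7, Σt² = 573.45, Σst = 1598.12
nΣst − ΣsΣt = 6392.48 − 5856.84 = 535.64
nΣs² − (Σs)² = 20058.8 − 16281.76 = 3777.04; nΣt² − (Σt)² = 2293.8 − 2106.81 = 186.99
r = 535.64 / √(3777.04 × 186.99) = 535.64 / 840.3979 ≈ 0.637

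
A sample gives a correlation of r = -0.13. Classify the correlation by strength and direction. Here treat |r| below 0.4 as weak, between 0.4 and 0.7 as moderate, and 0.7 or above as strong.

weak negative

r = -0.13 < 0 so the relationship is negative.
|r| = 0.13, which falls in the weak range.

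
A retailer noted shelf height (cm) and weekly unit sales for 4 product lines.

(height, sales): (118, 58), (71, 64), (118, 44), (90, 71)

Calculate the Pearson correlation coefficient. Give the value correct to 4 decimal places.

n = 4, Σx = 397, Σy = 237, Σx² = 40989, Σy² = 14437, Σxy = 22970
nΣxy − ΣxΣy = 91880 − 94089 = -2209
nΣx² − (Σx)² = 163956 − 157609 = 6347; nΣy² − (Σy)² = 57748 − 56169 = 1579
r = -2209 / √(6347 × 1579) = -2209 / 3165.7405 ≈ -0.6978

-0.6978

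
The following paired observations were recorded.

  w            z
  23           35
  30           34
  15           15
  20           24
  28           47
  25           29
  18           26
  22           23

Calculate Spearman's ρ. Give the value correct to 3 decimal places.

Rank w: 5, 8, 1, 3, 7, 6, 2, 4
Rank z: 7, 6, 1, 3, 8, 5, 4, 2
d = rank(w) − rank(z): -2, 2, 0, 0, -1, 1, -2, 2; Σd² = 18
ρ = 1 − 6Σd² / [n(n²−1)] = 1 − 6×18 / (8×63) = 1 − 108/504 ≈ 0.786

0.786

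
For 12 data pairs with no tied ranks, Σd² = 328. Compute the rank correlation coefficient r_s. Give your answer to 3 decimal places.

ρ = 1 − 6Σd² / [n(n²−1)] = 1 − 6×328 / (12×143)
  = 1 − 1968/1716 = 1 − 1.1469 ≈ -0.147

-0.147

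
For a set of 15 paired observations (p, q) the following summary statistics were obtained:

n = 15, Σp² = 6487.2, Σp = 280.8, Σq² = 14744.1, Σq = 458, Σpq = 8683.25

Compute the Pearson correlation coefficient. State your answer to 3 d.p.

r = (nΣpq − ΣpΣq) / √[(nΣp² − (Σp)²)(nΣq² − (Σq)²)]
Numerator: 15×8683.25 − 280.8×458 = 1642.35
Denominator: √[(97308 − 78848.64)(221161.5 − 209764)] = √[18459.36 × 11397.5] = 14504.8459
r = 1642.35 / 14504.8459 ≈ 0.113

0.113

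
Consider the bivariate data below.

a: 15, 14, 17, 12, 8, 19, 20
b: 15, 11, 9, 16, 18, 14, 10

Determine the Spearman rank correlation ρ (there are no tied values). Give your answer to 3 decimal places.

-0.750

Rank a: 4, 3, 5, 2, 1, 6, 7
Rank b: 5, 3, 1, 6, 7, 4, 2
d = rank(a) − rank(b): -1, 0, 4, -4, -6, 2, 5; Σd² = 98
ρ = 1 − 6Σd² / [n(n²−1)] = 1 − 6×98 / (7×48) = 1 − 588/336 ≈ -0.750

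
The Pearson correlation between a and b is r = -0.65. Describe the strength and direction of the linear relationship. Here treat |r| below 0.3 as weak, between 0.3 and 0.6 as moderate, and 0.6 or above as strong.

strong negative

r = -0.65 < 0 so the relationship is negative.
|r| = 0.65, which falls in the strong range.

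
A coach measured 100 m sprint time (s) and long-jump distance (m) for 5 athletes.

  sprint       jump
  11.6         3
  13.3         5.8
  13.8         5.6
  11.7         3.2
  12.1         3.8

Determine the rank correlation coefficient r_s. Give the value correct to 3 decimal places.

Rank sprint: 1, 4, 5, 2, 3
Rank jump: 1, 5, 4, 2, 3
d = rank(sprint) − rank(jump): 0, -1, 1, 0, 0; Σd² = 2
ρ = 1 − 6Σd² / [n(n²−1)] = 1 − 6×2 / (5×24) = 1 − 12/120 ≈ 0.900

0.900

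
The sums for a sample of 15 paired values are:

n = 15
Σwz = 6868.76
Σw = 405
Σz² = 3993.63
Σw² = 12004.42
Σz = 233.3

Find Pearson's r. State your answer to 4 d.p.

r = (nΣwz − ΣwΣz) / √[(nΣw² − (Σw)²)(nΣz² − (Σz)²)]
Numerator: 15×6868.76 − 405×233.3 = 8544.9
Denominator: √[(180066.3 − 164025)(59904.45 − 54428.89)] = √[16041.3 × 5475.56] = 9372.0382
r = 8544.9 / 9372.0382 ≈ 0.9117

0.9117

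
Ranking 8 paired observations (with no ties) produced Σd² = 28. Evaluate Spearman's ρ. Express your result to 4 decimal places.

0.6667

ρ = 1 − 6Σd² / [n(n²−1)] = 1 − 6×28 / (8×63)
  = 1 − 168/504 = 1 − 0.33333 ≈ 0.6667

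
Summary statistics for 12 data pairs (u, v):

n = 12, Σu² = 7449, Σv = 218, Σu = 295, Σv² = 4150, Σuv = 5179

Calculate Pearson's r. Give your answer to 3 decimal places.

r = (nΣuv − ΣuΣv) / √[(nΣu² − (Σu)²)(nΣv² − (Σv)²)]
Numerator: 12×5179 − 295×218 = -2162
Denominator: √[(89388 − 87025)(49800 − 47524)] = √[2363 × 2276] = 2319.0921
r = -2162 / 2319.0921 ≈ -0.932

-0.932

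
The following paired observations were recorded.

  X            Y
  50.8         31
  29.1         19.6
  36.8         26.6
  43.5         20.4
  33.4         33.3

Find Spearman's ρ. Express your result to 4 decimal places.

0.3000

Rank X: 5, 1, 3, 4, 2
Rank Y: 4, 1, 3, 2, 5
d = rank(X) − rank(Y): 1, 0, 0, 2, -3; Σd² = 14
ρ = 1 − 6Σd² / [n(n²−1)] = 1 − 6×14 / (5×24) = 1 − 84/120 ≈ 0.3000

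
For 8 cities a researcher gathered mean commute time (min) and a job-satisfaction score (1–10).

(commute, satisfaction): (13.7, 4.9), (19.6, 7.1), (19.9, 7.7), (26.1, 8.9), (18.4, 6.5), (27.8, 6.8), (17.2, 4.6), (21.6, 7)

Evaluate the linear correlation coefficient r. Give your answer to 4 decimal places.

n = 8, Σx = 164.3, Σy = 53.5, Σx² = 3522.87, Σy² = 371.57, Σxy = 1130.77
nΣxy − ΣxΣy = 9046.16 − 8790.05 = 256.11
nΣx² − (Σx)² = 28182.96 − 26994.49 = 1188.47; nΣy² − (Σy)² = 2972.56 − 2862.25 = 110.31
r = 256.11 / √(1188.47 × 110.31) = 256.11 / 362.0775 ≈ 0.7073

0.7073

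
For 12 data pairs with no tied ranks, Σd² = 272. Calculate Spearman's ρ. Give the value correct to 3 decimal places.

ρ = 1 − 6Σd² / [n(n²−1)] = 1 − 6×272 / (12×143)
  = 1 − 1632/1716 = 1 − 0.9510 ≈ 0.049

0.049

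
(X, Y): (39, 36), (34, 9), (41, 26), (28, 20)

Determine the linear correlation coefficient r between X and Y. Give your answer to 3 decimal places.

n = 4, ΣX = 142, ΣY = 91, ΣX² = 5142, ΣY² = 2453, ΣXY = 3336
nΣXY − ΣXΣY = 13344 − 12922 = 422
nΣX² − (ΣX)² = 20568 − 20164 = 404; nΣY² − (ΣY)² = 9812 − 8281 = 1531
r = 422 / √(404 × 1531) = 422 / 786.4630 ≈ 0.537

0.537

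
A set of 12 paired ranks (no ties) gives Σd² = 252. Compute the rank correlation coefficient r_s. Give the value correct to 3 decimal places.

ρ = 1 − 6Σd² / [n(n²−1)] = 1 − 6×252 / (12×143)
  = 1 − 1512/1716 = 1 − 0.8811 ≈ 0.119

0.119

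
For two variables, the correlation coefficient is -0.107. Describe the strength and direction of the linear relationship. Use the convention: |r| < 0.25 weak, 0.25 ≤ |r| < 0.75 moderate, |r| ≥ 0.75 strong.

weak negative

r = -0.107 < 0 so the relationship is negative.
|r| = 0.107, which falls in the weak range.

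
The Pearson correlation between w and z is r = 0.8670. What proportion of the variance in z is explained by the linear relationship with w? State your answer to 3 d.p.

r² = (0.8670)² = 0.752

0.752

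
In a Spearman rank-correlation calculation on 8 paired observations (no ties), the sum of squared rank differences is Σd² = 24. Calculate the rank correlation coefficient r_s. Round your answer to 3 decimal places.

0.714

ρ = 1 − 6Σd² / [n(n²−1)] = 1 − 6×24 / (8×63)
  = 1 − 144/504 = 1 − 0.2857 ≈ 0.714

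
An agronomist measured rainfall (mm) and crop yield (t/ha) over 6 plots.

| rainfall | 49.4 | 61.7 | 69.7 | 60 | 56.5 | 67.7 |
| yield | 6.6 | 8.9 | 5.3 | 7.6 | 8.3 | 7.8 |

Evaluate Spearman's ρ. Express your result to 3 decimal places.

Rank rainfall: 1, 4, 6, 3, 2, 5
Rank yield: 2, 6, 1, 3, 5, 4
d = rank(rainfall) − rank(yield): -1, -2, 5, 0, -3, 1; Σd² = 40
ρ = 1 − 6Σd² / [n(n²−1)] = 1 − 6×40 / (6×35) = 1 − 240/210 ≈ -0.143

-0.143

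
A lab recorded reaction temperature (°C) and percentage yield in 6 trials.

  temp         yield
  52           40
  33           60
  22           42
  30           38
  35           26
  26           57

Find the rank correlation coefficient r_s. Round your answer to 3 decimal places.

Rank temp: 6, 4, 1, 3, 5, 2
Rank yield: 3, 6, 4, 2, 1, 5
d = rank(temp) − rank(yield): 3, -2, -3, 1, 4, -3; Σd² = 48
ρ = 1 − 6Σd² / [n(n²−1)] = 1 − 6×48 / (6×35) = 1 − 288/210 ≈ -0.371

-0.371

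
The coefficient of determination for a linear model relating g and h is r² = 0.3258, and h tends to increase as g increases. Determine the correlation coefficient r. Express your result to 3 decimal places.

0.571

|r| = √0.3258 = 0.571
The association is positive, so r = 0.571.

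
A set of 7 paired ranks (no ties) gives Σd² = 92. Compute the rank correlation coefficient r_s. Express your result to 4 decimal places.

-0.6429

ρ = 1 − 6Σd² / [n(n²−1)] = 1 − 6×92 / (7×48)
  = 1 − 552/336 = 1 − 1.64286 ≈ -0.6429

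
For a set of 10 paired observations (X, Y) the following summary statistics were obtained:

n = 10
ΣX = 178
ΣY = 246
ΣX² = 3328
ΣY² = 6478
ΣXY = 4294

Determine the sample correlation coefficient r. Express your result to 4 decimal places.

r = (nΣXY − ΣXΣY) / √[(nΣX² − (ΣX)²)(nΣY² − (ΣY)²)]
Numerator: 10×4294 − 178×246 = -848
Denominator: √[(33280 − 31684)(64780 − 60516)] = √[1596 × 4264] = 2608.7054
r = -848 / 2608.7054 ≈ -0.3251

-0.3251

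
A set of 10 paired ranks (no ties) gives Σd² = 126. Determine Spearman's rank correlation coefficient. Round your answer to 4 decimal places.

0.2364

ρ = 1 − 6Σd² / [n(n²−1)] = 1 − 6×126 / (10×99)
  = 1 − 756/990 = 1 − 0.76364 ≈ 0.2364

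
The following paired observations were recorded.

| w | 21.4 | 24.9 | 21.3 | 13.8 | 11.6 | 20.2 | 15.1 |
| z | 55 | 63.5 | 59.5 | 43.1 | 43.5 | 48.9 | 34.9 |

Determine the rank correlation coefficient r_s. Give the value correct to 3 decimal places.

Rank w: 6, 7, 5, 2, 1, 4, 3
Rank z: 5, 7, 6, 2, 3, 4, 1
d = rank(w) − rank(z): 1, 0, -1, 0, -2, 0, 2; Σd² = 10
ρ = 1 − 6Σd² / [n(n²−1)] = 1 − 6×10 / (7×48) = 1 − 60/336 ≈ 0.821

0.821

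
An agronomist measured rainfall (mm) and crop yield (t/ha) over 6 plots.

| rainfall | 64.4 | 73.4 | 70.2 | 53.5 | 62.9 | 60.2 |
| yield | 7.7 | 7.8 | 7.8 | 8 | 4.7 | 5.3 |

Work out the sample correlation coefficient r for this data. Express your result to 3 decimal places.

0.216

n = 6, Σx = 384.6, Σy = 41.3, Σx² = 24905.66, Σy² = 295.15, Σxy = 2658.65
nΣxy − ΣxΣy = 15951.9 − 15883.98 = 67.92
nΣx² − (Σx)² = 149433.96 − 147917.16 = 1516.8; nΣy² − (Σy)² = 1770.9 − 1705.69 = 65.21
r = 67.92 / √(1516.8 × 65.21) = 67.92 / 314.5004 ≈ 0.216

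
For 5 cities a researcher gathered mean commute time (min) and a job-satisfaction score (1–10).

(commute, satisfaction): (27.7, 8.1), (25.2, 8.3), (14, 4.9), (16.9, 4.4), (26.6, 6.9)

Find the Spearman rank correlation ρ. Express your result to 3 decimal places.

Rank commute: 5, 3, 1, 2, 4
Rank satisfaction: 4, 5, 2, 1, 3
d = rank(commute) − rank(satisfaction): 1, -2, -1, 1, 1; Σd² = 8
ρ = 1 − 6Σd² / [n(n²−1)] = 1 − 6×8 / (5×24) = 1 − 48/120 ≈ 0.600

0.600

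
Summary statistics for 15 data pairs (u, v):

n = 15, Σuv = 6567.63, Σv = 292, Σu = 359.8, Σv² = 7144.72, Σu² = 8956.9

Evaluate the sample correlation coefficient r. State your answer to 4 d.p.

-0.6321

r = (nΣuv − ΣuΣv) / √[(nΣu² − (Σu)²)(nΣv² − (Σv)²)]
Numerator: 15×6567.63 − 359.8×292 = -6547.15
Denominator: √[(134353.5 − 129456.04)(107170.8 − 85264)] = √[4897.46 × 21906.8] = 10357.9765
r = -6547.15 / 10357.9765 ≈ -0.6321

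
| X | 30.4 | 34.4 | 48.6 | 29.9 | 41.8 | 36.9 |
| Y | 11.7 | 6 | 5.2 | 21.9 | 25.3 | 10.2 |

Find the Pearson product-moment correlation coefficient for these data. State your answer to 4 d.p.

-0.2250

n = 6, ΣX = 222, ΣY = 80.3, ΣX² = 8472.34, ΣY² = 1423.67, ΣXY = 2903.53
nΣXY − ΣXΣY = 17421.18 − 17826.6 = -405.42
nΣX² − (ΣX)² = 50834.04 − 49284 = 1550.04; nΣY² − (ΣY)² = 8542.02 − 6448.09 = 2093.93
r = -405.42 / √(1550.04 × 2093.93) = -405.42 / 1801.5758 ≈ -0.2250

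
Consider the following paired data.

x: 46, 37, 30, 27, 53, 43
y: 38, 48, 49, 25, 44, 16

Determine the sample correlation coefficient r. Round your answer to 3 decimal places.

n = 6, Σx = 236, Σy = 220, Σx² = 9772, Σy² = 8966, Σxy = 8689
nΣxy − ΣxΣy = 52134 − 51920 = 214
nΣx² − (Σx)² = 58632 − 55696 = 2936; nΣy² − (Σy)² = 53796 − 48400 = 5396
r = 214 / √(2936 × 5396) = 214 / 3980.2834 ≈ 0.054

0.054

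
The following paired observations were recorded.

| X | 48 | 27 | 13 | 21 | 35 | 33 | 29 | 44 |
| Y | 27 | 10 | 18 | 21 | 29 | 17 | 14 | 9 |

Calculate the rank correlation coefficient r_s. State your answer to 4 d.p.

Rank X: 8, 3, 1, 2, 6, 5, 4, 7
Rank Y: 7, 2, 5, 6, 8, 4, 3, 1
d = rank(X) − rank(Y): 1, 1, -4, -4, -2, 1, 1, 6; Σd² = 76
ρ = 1 − 6Σd² / [n(n²−1)] = 1 − 6×76 / (8×63) = 1 − 456/504 ≈ 0.0952

0.0952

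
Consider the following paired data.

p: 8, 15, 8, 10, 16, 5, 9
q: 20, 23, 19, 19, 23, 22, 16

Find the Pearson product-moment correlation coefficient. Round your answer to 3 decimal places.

n = 7, Σp = 71, Σq = 142, Σp² = 815, Σq² = 2920, Σpq = 1469
nΣpq − ΣpΣq = 10283 − 10082 = 201
nΣp² − (Σp)² = 5705 − 5041 = 664; nΣq² − (Σq)² = 20440 − 20164 = 276
r = 201 / √(664 × 276) = 201 / 428.0934 ≈ 0.470

0.470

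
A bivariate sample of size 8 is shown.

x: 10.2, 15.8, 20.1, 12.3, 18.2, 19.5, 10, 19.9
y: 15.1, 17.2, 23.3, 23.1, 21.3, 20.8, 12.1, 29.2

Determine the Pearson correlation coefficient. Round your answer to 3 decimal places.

0.740

n = 8, Σx = 126, Σy = 162.1, Σx² = 2116.48, Σy² = 3485.73, Σxy = 2673.58
nΣxy − ΣxΣy = 21388.64 − 20424.6 = 964.04
nΣx² − (Σx)² = 16931.84 − 15876 = 1055.84; nΣy² − (Σy)² = 27885.84 − 26276.41 = 1609.43
r = 964.04 / √(1055.84 × 1609.43) = 964.04 / 1303.5722 ≈ 0.740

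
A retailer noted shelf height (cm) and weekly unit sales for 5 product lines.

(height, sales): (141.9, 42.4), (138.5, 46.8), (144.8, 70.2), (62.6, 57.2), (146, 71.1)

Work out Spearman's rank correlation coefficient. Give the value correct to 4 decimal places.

Rank height: 3, 2, 4, 1, 5
Rank sales: 1, 2, 4, 3, 5
d = rank(height) − rank(sales): 2, 0, 0, -2, 0; Σd² = 8
ρ = 1 − 6Σd² / [n(n²−1)] = 1 − 6×8 / (5×24) = 1 − 48/120 ≈ 0.6000

0.6000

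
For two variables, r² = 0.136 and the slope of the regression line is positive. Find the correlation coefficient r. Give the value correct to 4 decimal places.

|r| = √0.136 = 0.3688
The association is positive, so r = 0.3688.

0.3688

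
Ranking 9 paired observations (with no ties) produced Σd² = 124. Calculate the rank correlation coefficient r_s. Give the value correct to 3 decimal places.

-0.033

ρ = 1 − 6Σd² / [n(n²−1)] = 1 − 6×124 / (9×80)
  = 1 − 744/720 = 1 − 1.0333 ≈ -0.033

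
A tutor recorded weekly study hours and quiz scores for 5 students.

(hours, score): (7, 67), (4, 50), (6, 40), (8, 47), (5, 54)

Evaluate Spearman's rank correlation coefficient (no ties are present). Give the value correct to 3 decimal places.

-0.100

Rank hours: 4, 1, 3, 5, 2
Rank score: 5, 3, 1, 2, 4
d = rank(hours) − rank(score): -1, -2, 2, 3, -2; Σd² = 22
ρ = 1 − 6Σd² / [n(n²−1)] = 1 − 6×22 / (5×24) = 1 − 132/120 ≈ -0.100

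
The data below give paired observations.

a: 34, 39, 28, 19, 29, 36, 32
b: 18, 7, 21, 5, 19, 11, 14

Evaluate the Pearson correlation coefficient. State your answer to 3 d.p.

0.075

n = 7, Σa = 217, Σb = 95, Σa² = 6983, Σb² = 1517, Σab = 2963
nΣab − ΣaΣb = 20741 − 20615 = 126
nΣa² − (Σa)² = 48881 − 47089 = 1792; nΣb² − (Σb)² = 10619 − 9025 = 1594
r = 126 / √(1792 × 1594) = 126 / 1690.1030 ≈ 0.075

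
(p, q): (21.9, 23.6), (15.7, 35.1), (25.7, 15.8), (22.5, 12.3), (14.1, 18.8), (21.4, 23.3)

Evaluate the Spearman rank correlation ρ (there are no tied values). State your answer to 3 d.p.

Rank p: 4, 2, 6, 5, 1, 3
Rank q: 5, 6, 2, 1, 3, 4
d = rank(p) − rank(q): -1, -4, 4, 4, -2, -1; Σd² = 54
ρ = 1 − 6Σd² / [n(n²−1)] = 1 − 6×54 / (6×35) = 1 − 324/210 ≈ -0.543

-0.543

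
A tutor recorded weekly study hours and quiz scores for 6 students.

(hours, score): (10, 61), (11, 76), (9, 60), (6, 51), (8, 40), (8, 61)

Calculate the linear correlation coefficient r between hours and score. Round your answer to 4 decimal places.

n = 6, Σx = 52, Σy = 349, Σx² = 466, Σy² = 21019, Σxy = 3100
nΣxy − ΣxΣy = 18600 − 18148 = 452
nΣx² − (Σx)² = 2796 − 2704 = 92; nΣy² − (Σy)² = 126114 − 121801 = 4313
r = 452 / √(92 × 4313) = 452 / 629.9175 ≈ 0.7176

0.7176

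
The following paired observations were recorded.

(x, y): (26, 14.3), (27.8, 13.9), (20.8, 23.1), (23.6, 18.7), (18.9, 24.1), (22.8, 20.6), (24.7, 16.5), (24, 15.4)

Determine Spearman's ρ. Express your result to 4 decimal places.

Rank x: 7, 8, 2, 4, 1, 3, 6, 5
Rank y: 2, 1, 7, 5, 8, 6, 4, 3
d = rank(x) − rank(y): 5, 7, -5, -1, -7, -3, 2, 2; Σd² = 166
ρ = 1 − 6Σd² / [n(n²−1)] = 1 − 6×166 / (8×63) = 1 − 996/504 ≈ -0.9762

-0.9762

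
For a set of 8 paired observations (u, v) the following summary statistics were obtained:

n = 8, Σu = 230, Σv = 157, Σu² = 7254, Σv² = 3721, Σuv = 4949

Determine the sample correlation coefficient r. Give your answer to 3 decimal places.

r = (nΣuv − ΣuΣv) / √[(nΣu² − (Σu)²)(nΣv² − (Σv)²)]
Numerator: 8×4949 − 230×157 = 3482
Denominator: √[(58032 − 52900)(29768 − 24649)] = √[5132 × 5119] = 5125.4959
r = 3482 / 5125.4959 ≈ 0.679

0.679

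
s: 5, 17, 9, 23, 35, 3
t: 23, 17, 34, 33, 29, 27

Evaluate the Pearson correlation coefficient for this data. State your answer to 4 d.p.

n = 6, Σs = 92, Σt = 163, Σs² = 2158, Σt² = 4633, Σst = 2565
nΣst − ΣsΣt = 15390 − 14996 = 394
nΣs² − (Σs)² = 12948 − 8464 = 4484; nΣt² − (Σt)² = 27798 − 26569 = 1229
r = 394 / √(4484 × 1229) = 394 / 2347.5170 ≈ 0.1678

0.1678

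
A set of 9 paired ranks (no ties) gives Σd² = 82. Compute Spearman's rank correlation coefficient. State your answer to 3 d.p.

0.317

ρ = 1 − 6Σd² / [n(n²−1)] = 1 − 6×82 / (9×80)
  = 1 − 492/720 = 1 − 0.6833 ≈ 0.317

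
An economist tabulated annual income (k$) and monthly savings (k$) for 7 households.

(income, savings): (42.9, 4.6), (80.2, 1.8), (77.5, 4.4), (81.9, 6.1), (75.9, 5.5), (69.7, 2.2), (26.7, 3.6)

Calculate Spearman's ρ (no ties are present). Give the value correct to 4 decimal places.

Rank income: 2, 6, 5, 7, 4, 3, 1
Rank savings: 5, 1, 4, 7, 6, 2, 3
d = rank(income) − rank(savings): -3, 5, 1, 0, -2, 1, -2; Σd² = 44
ρ = 1 − 6Σd² / [n(n²−1)] = 1 − 6×44 / (7×48) = 1 − 264/336 ≈ 0.2143

0.2143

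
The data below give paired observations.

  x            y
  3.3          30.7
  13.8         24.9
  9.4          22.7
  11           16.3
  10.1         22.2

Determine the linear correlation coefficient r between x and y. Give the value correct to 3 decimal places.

-0.625

n = 5, Σx = 47.6, Σy = 116.8, Σx² = 512.7, Σy² = 2836.32, Σxy = 1061.83
nΣxy − ΣxΣy = 5309.15 − 5559.68 = -250.53
nΣx² − (Σx)² = 2563.5 − 2265.76 = 297.74; nΣy² − (Σy)² = 14181.6 − 13642.24 = 539.36
r = -250.53 / √(297.74 × 539.36) = -250.53 / 400.7356 ≈ -0.625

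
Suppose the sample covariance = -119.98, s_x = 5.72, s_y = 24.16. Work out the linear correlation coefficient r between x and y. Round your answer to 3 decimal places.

r = Cov(x,y) / (s_x · s_y) = -119.98 / (5.72 × 24.16)
  = -119.98 / 138.1952 ≈ -0.868

-0.868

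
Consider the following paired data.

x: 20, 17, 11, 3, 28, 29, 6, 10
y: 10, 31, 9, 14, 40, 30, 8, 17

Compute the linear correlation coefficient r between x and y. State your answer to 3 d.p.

n = 8, Σx = 124, Σy = 159, Σx² = 2580, Σy² = 4191, Σxy = 3076
nΣxy − ΣxΣy = 24608 − 19716 = 4892
nΣx² − (Σx)² = 20640 − 15376 = 5264; nΣy² − (Σy)² = 33528 − 25281 = 8247
r = 4892 / √(5264 × 8247) = 4892 / 6588.7941 ≈ 0.742

0.742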